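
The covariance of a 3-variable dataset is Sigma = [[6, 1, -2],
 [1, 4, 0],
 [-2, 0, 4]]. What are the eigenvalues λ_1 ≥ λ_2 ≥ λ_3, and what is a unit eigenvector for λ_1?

Step 1 — characteristic polynomial p(λ) = det(λI - Sigma) = λ³ - tr·λ² + c_1·λ - det, where tr = trace, c_1 = sum of the principal 2×2 minors, det = det(Sigma):
  tr = 6 + 4 + 4 = 14,
  c_1 = (6·4 - (1)²) + (6·4 - (-2)²) + (4·4 - (0)²) = 23 + 20 + 16 = 59,
  det = 6·(4·4 - (0)²) - (1)·((1)·4 - (0)·(-2)) + (-2)·((1)·(0) - 4·(-2)) = 6·(16) - (1)·(4) + (-2)·(8) = 76.
  So p(λ) = λ³ - 14λ² + 59λ - 76.
Step 2 — look for an integer root (rational root theorem: any rational root is an integer divisor of 76). Testing λ = 4:
  p(4) = 64 - 224 + 236 - 76 = 0  ✓
  Dividing out (λ - 4): p(λ) = (λ - 4)(λ² - 10λ + 19).
Step 3 — remaining eigenvalues from the quadratic λ² - 10λ + 19 = 0:
  Δ = 10² - 4·19 = 100 - 76 = 24,  λ = (10 ± √24)/2 = (10 ± 4.899)/2 ≈ 7.4495 or 2.5505.
  Sorted: λ_1 = 7.4495,  λ_2 = 4,  λ_3 = 2.5505  (check: sum = 14 = tr ✓).

Step 4 — unit eigenvector for λ_1 ≈ 7.4495: v spans the null space of (Sigma - λ_1 I), whose rows are
  r_1 = (-1.4495, 1, -2),  r_2 = (1, -3.4495, 0),  r_3 = (-2, 0, -3.4495).
  v is orthogonal to every row, so take v ∝ r_1 × r_2 = ((1)·(0) - (-2)·(-3.4495), (-2)·(1) - (-1.4495)·(0), (-1.4495)·(-3.4495) - (1)·(1)) ≈ (-6.899, -2, 4).
  Rescale (multiply by -1 so the first nonzero entry is positive): u = (6.899, 2, -4).
  ||u|| = √((6.899)² + (2)² + (-4)²) = √(67.5959) ≈ 8.2217,  v_1 = u/||u|| ≈ (0.8391, 0.2433, -0.4865) (||v_1|| = 1).

λ_1 = 7.4495,  λ_2 = 4,  λ_3 = 2.5505;  v_1 ≈ (0.8391, 0.2433, -0.4865)


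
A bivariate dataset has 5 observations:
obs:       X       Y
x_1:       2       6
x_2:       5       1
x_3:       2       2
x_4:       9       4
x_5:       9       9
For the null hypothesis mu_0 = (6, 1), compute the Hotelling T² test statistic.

Step 1 — sample mean vector:
  mean(X) = (2 + 5 + 2 + 9 + 9) / 5 = 27/5 = 5.4
  mean(Y) = (6 + 1 + 2 + 4 + 9) / 5 = 22/5 = 4.4
  x̄ = (5.4, 4.4),  deviation x̄ - mu_0 = (5.4, 4.4) - (6, 1) = (-0.6, 3.4).

Step 2 — sample covariance matrix, S[i,j] = (1/(n-1)) · Σ_k (x_{k,i} - mean_i) · (x_{k,j} - mean_j), divisor n-1 = 4:
  S[X,X] = ((-3.4)·(-3.4) + (-0.4)·(-0.4) + (-3.4)·(-3.4) + (3.6)·(3.6) + (3.6)·(3.6)) / 4 = 49.2/4 = 12.3
  S[X,Y] = ((-3.4)·(1.6) + (-0.4)·(-3.4) + (-3.4)·(-2.4) + (3.6)·(-0.4) + (3.6)·(4.6)) / 4 = 19.2/4 = 4.8
  S[Y,Y] = ((1.6)·(1.6) + (-3.4)·(-3.4) + (-2.4)·(-2.4) + (-0.4)·(-0.4) + (4.6)·(4.6)) / 4 = 41.2/4 = 10.3
  S = [[12.3, 4.8],
 [4.8, 10.3]].

Step 3 — invert S. det(S) = 12.3·10.3 - (4.8)² = 103.65.
  S^{-1} = (1/det) · [[d, -b], [-b, a]] = [[0.0994, -0.0463],
 [-0.0463, 0.1187]].

Step 4 — quadratic form (x̄ - mu_0)^T · S^{-1} · (x̄ - mu_0):
  S^{-1} · (x̄ - mu_0) = (-0.2171, 0.4313),
  (x̄ - mu_0)^T · [...] = (-0.6)·(-0.2171) + (3.4)·(0.4313) = 1.5965.

Step 5 — scale by n: T² = 5 · 1.5965 = 7.9826.

T² ≈ 7.9826


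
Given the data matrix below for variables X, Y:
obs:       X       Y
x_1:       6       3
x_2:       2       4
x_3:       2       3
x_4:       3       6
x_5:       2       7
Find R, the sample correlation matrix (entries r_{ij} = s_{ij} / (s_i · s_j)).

Step 1 — column means:
  mean(X) = (6 + 2 + 2 + 3 + 2) / 5 = 15/5 = 3
  mean(Y) = (3 + 4 + 3 + 6 + 7) / 5 = 23/5 = 4.6

Step 2 — sample variances and covariances s[i,j] = (1/(n-1)) · Σ_k (x_{k,i} - mean_i) · (x_{k,j} - mean_j), with n-1 = 4:
  s[X,X] = ((3)·(3) + (-1)·(-1) + (-1)·(-1) + (0)·(0) + (-1)·(-1)) / 4 = 12/4 = 3
  s[X,Y] = ((3)·(-1.6) + (-1)·(-0.6) + (-1)·(-1.6) + (0)·(1.4) + (-1)·(2.4)) / 4 = -5/4 = -1.25
  s[Y,Y] = ((-1.6)·(-1.6) + (-0.6)·(-0.6) + (-1.6)·(-1.6) + (1.4)·(1.4) + (2.4)·(2.4)) / 4 = 13.2/4 = 3.3
  Sample standard deviations s_i = √(s[i,i]):
  s(X) = √(3) = 1.7321
  s(Y) = √(3.3) = 1.8166

Step 3 — r_{ij} = s_{ij} / (s_i · s_j):
  r[X,X] = 1 (diagonal).
  r[X,Y] = -1.25 / (1.7321 · 1.8166) = -1.25 / 3.1464 = -0.3973
  r[Y,Y] = 1 (diagonal).

R is symmetric with unit diagonal. Assembling:

R = [[1, -0.3973],
 [-0.3973, 1]]


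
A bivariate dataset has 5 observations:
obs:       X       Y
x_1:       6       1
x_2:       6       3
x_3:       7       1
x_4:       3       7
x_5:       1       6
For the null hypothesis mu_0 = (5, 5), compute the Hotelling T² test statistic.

Step 1 — sample mean vector:
  mean(X) = (6 + 6 + 7 + 3 + 1) / 5 = 23/5 = 4.6
  mean(Y) = (1 + 3 + 1 + 7 + 6) / 5 = 18/5 = 3.6
  x̄ = (4.6, 3.6),  deviation x̄ - mu_0 = (4.6, 3.6) - (5, 5) = (-0.4, -1.4).

Step 2 — sample covariance matrix, S[i,j] = (1/(n-1)) · Σ_k (x_{k,i} - mean_i) · (x_{k,j} - mean_j), divisor n-1 = 4:
  S[X,X] = ((1.4)·(1.4) + (1.4)·(1.4) + (2.4)·(2.4) + (-1.6)·(-1.6) + (-3.6)·(-3.6)) / 4 = 25.2/4 = 6.3
  S[X,Y] = ((1.4)·(-2.6) + (1.4)·(-0.6) + (2.4)·(-2.6) + (-1.6)·(3.4) + (-3.6)·(2.4)) / 4 = -24.8/4 = -6.2
  S[Y,Y] = ((-2.6)·(-2.6) + (-0.6)·(-0.6) + (-2.6)·(-2.6) + (3.4)·(3.4) + (2.4)·(2.4)) / 4 = 31.2/4 = 7.8
  S = [[6.3, -6.2],
 [-6.2, 7.8]].

Step 3 — invert S. det(S) = 6.3·7.8 - (-6.2)² = 10.7.
  S^{-1} = (1/det) · [[d, -b], [-b, a]] = [[0.729, 0.5794],
 [0.5794, 0.5888]].

Step 4 — quadratic form (x̄ - mu_0)^T · S^{-1} · (x̄ - mu_0):
  S^{-1} · (x̄ - mu_0) = (-1.1028, -1.0561),
  (x̄ - mu_0)^T · [...] = (-0.4)·(-1.1028) + (-1.4)·(-1.0561) = 1.9196.

Step 5 — scale by n: T² = 5 · 1.9196 = 9.5981.

T² ≈ 9.5981


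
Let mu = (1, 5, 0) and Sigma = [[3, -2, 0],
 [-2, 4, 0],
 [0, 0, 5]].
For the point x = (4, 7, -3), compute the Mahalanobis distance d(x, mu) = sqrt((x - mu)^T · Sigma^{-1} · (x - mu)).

Step 1 — centre the observation: (x - mu) = (3, 2, -3).

Step 2 — invert Sigma (cofactor / det for 3×3, or solve directly):
  Sigma^{-1} = [[0.5, 0.25, 0],
 [0.25, 0.375, 0],
 [0, 0, 0.2]].

Step 3 — form the quadratic (x - mu)^T · Sigma^{-1} · (x - mu):
  Sigma^{-1} · (x - mu) = (2, 1.5, -0.6).
  (x - mu)^T · [Sigma^{-1} · (x - mu)] = (3)·(2) + (2)·(1.5) + (-3)·(-0.6) = 10.8.

Step 4 — take square root: d = √(10.8) ≈ 3.2863.

d(x, mu) = √(10.8) ≈ 3.2863


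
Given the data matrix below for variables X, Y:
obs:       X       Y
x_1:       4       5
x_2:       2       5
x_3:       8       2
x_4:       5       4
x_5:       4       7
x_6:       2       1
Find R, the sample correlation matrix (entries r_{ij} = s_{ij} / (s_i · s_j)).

Step 1 — column means:
  mean(X) = (4 + 2 + 8 + 5 + 4 + 2) / 6 = 25/6 = 4.1667
  mean(Y) = (5 + 5 + 2 + 4 + 7 + 1) / 6 = 24/6 = 4

Step 2 — sample variances and covariances s[i,j] = (1/(n-1)) · Σ_k (x_{k,i} - mean_i) · (x_{k,j} - mean_j), with n-1 = 5:
  s[X,X] = ((-0.1667)·(-0.1667) + (-2.1667)·(-2.1667) + (3.8333)·(3.8333) + (0.8333)·(0.8333) + (-0.1667)·(-0.1667) + (-2.1667)·(-2.1667)) / 5 = 24.8333/5 = 4.9667
  s[X,Y] = ((-0.1667)·(1) + (-2.1667)·(1) + (3.8333)·(-2) + (0.8333)·(0) + (-0.1667)·(3) + (-2.1667)·(-3)) / 5 = -4/5 = -0.8
  s[Y,Y] = ((1)·(1) + (1)·(1) + (-2)·(-2) + (0)·(0) + (3)·(3) + (-3)·(-3)) / 5 = 24/5 = 4.8
  Sample standard deviations s_i = √(s[i,i]):
  s(X) = √(4.9667) = 2.2286
  s(Y) = √(4.8) = 2.1909

Step 3 — r_{ij} = s_{ij} / (s_i · s_j):
  r[X,X] = 1 (diagonal).
  r[X,Y] = -0.8 / (2.2286 · 2.1909) = -0.8 / 4.8826 = -0.1638
  r[Y,Y] = 1 (diagonal).

R is symmetric with unit diagonal. Assembling:

R = [[1, -0.1638],
 [-0.1638, 1]]


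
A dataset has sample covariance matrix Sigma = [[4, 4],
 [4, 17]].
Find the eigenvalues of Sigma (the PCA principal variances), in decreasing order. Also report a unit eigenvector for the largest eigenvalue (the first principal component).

Step 1 — characteristic polynomial of 2×2 Sigma:
  det(Sigma - λI) = λ² - trace · λ + det = 0.
  trace = 4 + 17 = 21, det = 4·17 - (4)² = 52.
Step 2 — discriminant:
  Δ = trace² - 4·det = 441 - 208 = 233.
Step 3 — eigenvalues:
  λ = (trace ± √Δ)/2 = (21 ± 15.2643)/2,
  λ_1 = 18.1322,  λ_2 = 2.8678.

Step 4 — unit eigenvector for λ_1: solve (Sigma - λ_1 I)v = 0. First row:
  (4 - 18.1322)·v_x + (4)·v_y = 0, i.e. (-14.1322)·v_x + (4)·v_y = 0,
  so v ∝ (b, λ_1 - a) = (4, 14.1322) = u.
  ||u|| = √((4)² + (14.1322)²) = √(215.7182) ≈ 14.6873,
  v_1 = u/||u|| ≈ (0.2723, 0.9622) (||v_1|| = 1).

λ_1 = 18.1322,  λ_2 = 2.8678;  v_1 ≈ (0.2723, 0.9622)


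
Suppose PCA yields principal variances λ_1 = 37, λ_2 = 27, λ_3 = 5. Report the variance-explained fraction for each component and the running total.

Step 1 — total variance = trace(Sigma) = Σ λ_i = 37 + 27 + 5 = 69.

Step 2 — fraction explained by component i = λ_i / Σ λ:
  PC1: 37/69 = 0.5362
  PC2: 27/69 = 0.3913
  PC3: 5/69 = 0.0725

Step 3 — cumulative fraction after k components = (λ_1 + ... + λ_k) / Σ λ:
  k = 1: 37/69 = 0.5362
  k = 2: (37 + 27)/69 = 64/69 = 0.9275
  k = 3: (37 + 27 + 5)/69 = 69/69 = 1

Summary (fraction, with percent):

explained: PC1 0.5362 (53.62%), PC2 0.3913 (39.13%), PC3 0.0725 (7.25%);  cumulative: 0.5362, 0.9275, 1


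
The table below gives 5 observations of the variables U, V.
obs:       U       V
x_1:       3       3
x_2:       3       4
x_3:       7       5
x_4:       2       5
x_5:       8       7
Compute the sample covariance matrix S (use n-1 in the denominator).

Step 1 — column means:
  mean(U) = (3 + 3 + 7 + 2 + 8) / 5 = 23/5 = 4.6
  mean(V) = (3 + 4 + 5 + 5 + 7) / 5 = 24/5 = 4.8

Step 2 — sample covariance S[i,j] = (1/(n-1)) · Σ_k (x_{k,i} - mean_i) · (x_{k,j} - mean_j), with n-1 = 4.
  S[U,U] = ((-1.6)·(-1.6) + (-1.6)·(-1.6) + (2.4)·(2.4) + (-2.6)·(-2.6) + (3.4)·(3.4)) / 4 = 29.2/4 = 7.3
  S[U,V] = ((-1.6)·(-1.8) + (-1.6)·(-0.8) + (2.4)·(0.2) + (-2.6)·(0.2) + (3.4)·(2.2)) / 4 = 11.6/4 = 2.9
  S[V,V] = ((-1.8)·(-1.8) + (-0.8)·(-0.8) + (0.2)·(0.2) + (0.2)·(0.2) + (2.2)·(2.2)) / 4 = 8.8/4 = 2.2

S is symmetric (S[j,i] = S[i,j]). Assembling:

S = [[7.3, 2.9],
 [2.9, 2.2]]


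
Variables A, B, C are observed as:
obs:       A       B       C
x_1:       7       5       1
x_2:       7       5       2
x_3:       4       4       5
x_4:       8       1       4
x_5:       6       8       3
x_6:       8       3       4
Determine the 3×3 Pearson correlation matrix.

Step 1 — column means:
  mean(A) = (7 + 7 + 4 + 8 + 6 + 8) / 6 = 40/6 = 6.6667
  mean(B) = (5 + 5 + 4 + 1 + 8 + 3) / 6 = 26/6 = 4.3333
  mean(C) = (1 + 2 + 5 + 4 + 3 + 4) / 6 = 19/6 = 3.1667

Step 2 — sample variances and covariances s[i,j] = (1/(n-1)) · Σ_k (x_{k,i} - mean_i) · (x_{k,j} - mean_j), with n-1 = 5:
  s[A,A] = ((0.3333)·(0.3333) + (0.3333)·(0.3333) + (-2.6667)·(-2.6667) + (1.3333)·(1.3333) + (-0.6667)·(-0.6667) + (1.3333)·(1.3333)) / 5 = 11.3333/5 = 2.2667
  s[A,B] = ((0.3333)·(0.6667) + (0.3333)·(0.6667) + (-2.6667)·(-0.3333) + (1.3333)·(-3.3333) + (-0.6667)·(3.6667) + (1.3333)·(-1.3333)) / 5 = -7.3333/5 = -1.4667
  s[A,C] = ((0.3333)·(-2.1667) + (0.3333)·(-1.1667) + (-2.6667)·(1.8333) + (1.3333)·(0.8333) + (-0.6667)·(-0.1667) + (1.3333)·(0.8333)) / 5 = -3.6667/5 = -0.7333
  s[B,B] = ((0.6667)·(0.6667) + (0.6667)·(0.6667) + (-0.3333)·(-0.3333) + (-3.3333)·(-3.3333) + (3.6667)·(3.6667) + (-1.3333)·(-1.3333)) / 5 = 27.3333/5 = 5.4667
  s[B,C] = ((0.6667)·(-2.1667) + (0.6667)·(-1.1667) + (-0.3333)·(1.8333) + (-3.3333)·(0.8333) + (3.6667)·(-0.1667) + (-1.3333)·(0.8333)) / 5 = -7.3333/5 = -1.4667
  s[C,C] = ((-2.1667)·(-2.1667) + (-1.1667)·(-1.1667) + (1.8333)·(1.8333) + (0.8333)·(0.8333) + (-0.1667)·(-0.1667) + (0.8333)·(0.8333)) / 5 = 10.8333/5 = 2.1667
  Sample standard deviations s_i = √(s[i,i]):
  s(A) = √(2.2667) = 1.5055
  s(B) = √(5.4667) = 2.3381
  s(C) = √(2.1667) = 1.472

Step 3 — r_{ij} = s_{ij} / (s_i · s_j):
  r[A,A] = 1 (diagonal).
  r[A,B] = -1.4667 / (1.5055 · 2.3381) = -1.4667 / 3.5201 = -0.4167
  r[A,C] = -0.7333 / (1.5055 · 1.472) = -0.7333 / 2.2161 = -0.3309
  r[B,B] = 1 (diagonal).
  r[B,C] = -1.4667 / (2.3381 · 1.472) = -1.4667 / 3.4416 = -0.4262
  r[C,C] = 1 (diagonal).

R is symmetric with unit diagonal. Assembling:

R = [[1, -0.4167, -0.3309],
 [-0.4167, 1, -0.4262],
 [-0.3309, -0.4262, 1]]


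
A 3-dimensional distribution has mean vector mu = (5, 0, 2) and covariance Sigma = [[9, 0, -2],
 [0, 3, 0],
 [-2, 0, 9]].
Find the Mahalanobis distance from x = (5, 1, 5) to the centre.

Step 1 — centre the observation: (x - mu) = (0, 1, 3).

Step 2 — invert Sigma (cofactor / det for 3×3, or solve directly):
  Sigma^{-1} = [[0.1169, 0, 0.026],
 [0, 0.3333, 0],
 [0.026, 0, 0.1169]].

Step 3 — form the quadratic (x - mu)^T · Sigma^{-1} · (x - mu):
  Sigma^{-1} · (x - mu) = (0.0779, 0.3333, 0.3506).
  (x - mu)^T · [Sigma^{-1} · (x - mu)] = (0)·(0.0779) + (1)·(0.3333) + (3)·(0.3506) = 1.3853.

Step 4 — take square root: d = √(1.3853) ≈ 1.177.

d(x, mu) = √(1.3853) ≈ 1.177


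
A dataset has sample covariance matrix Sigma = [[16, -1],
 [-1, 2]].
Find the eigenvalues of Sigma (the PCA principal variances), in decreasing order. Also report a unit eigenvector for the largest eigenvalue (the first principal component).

Step 1 — characteristic polynomial of 2×2 Sigma:
  det(Sigma - λI) = λ² - trace · λ + det = 0.
  trace = 16 + 2 = 18, det = 16·2 - (-1)² = 31.
Step 2 — discriminant:
  Δ = trace² - 4·det = 324 - 124 = 200.
Step 3 — eigenvalues:
  λ = (trace ± √Δ)/2 = (18 ± 14.1421)/2,
  λ_1 = 16.0711,  λ_2 = 1.9289.

Step 4 — unit eigenvector for λ_1: solve (Sigma - λ_1 I)v = 0. First row:
  (16 - 16.0711)·v_x + (-1)·v_y = 0, i.e. (-0.0711)·v_x + (-1)·v_y = 0,
  so v ∝ (b, λ_1 - a) = (-1, 0.0711); multiply by -1 so the first entry is positive: u = (1, -0.0711).
  ||u|| = √((1)² + (-0.0711)²) = √(1.0051) ≈ 1.0025,
  v_1 = u/||u|| ≈ (0.9975, -0.0709) (||v_1|| = 1).

λ_1 = 16.0711,  λ_2 = 1.9289;  v_1 ≈ (0.9975, -0.0709)


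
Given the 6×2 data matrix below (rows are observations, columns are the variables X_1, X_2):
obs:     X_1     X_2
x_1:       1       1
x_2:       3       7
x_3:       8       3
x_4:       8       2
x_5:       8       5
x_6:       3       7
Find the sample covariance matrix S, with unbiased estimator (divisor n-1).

Step 1 — column means:
  mean(X_1) = (1 + 3 + 8 + 8 + 8 + 3) / 6 = 31/6 = 5.1667
  mean(X_2) = (1 + 7 + 3 + 2 + 5 + 7) / 6 = 25/6 = 4.1667

Step 2 — sample covariance S[i,j] = (1/(n-1)) · Σ_k (x_{k,i} - mean_i) · (x_{k,j} - mean_j), with n-1 = 5.
  S[X_1,X_1] = ((-4.1667)·(-4.1667) + (-2.1667)·(-2.1667) + (2.8333)·(2.8333) + (2.8333)·(2.8333) + (2.8333)·(2.8333) + (-2.1667)·(-2.1667)) / 5 = 50.8333/5 = 10.1667
  S[X_1,X_2] = ((-4.1667)·(-3.1667) + (-2.1667)·(2.8333) + (2.8333)·(-1.1667) + (2.8333)·(-2.1667) + (2.8333)·(0.8333) + (-2.1667)·(2.8333)) / 5 = -6.1667/5 = -1.2333
  S[X_2,X_2] = ((-3.1667)·(-3.1667) + (2.8333)·(2.8333) + (-1.1667)·(-1.1667) + (-2.1667)·(-2.1667) + (0.8333)·(0.8333) + (2.8333)·(2.8333)) / 5 = 32.8333/5 = 6.5667

S is symmetric (S[j,i] = S[i,j]). Assembling:

S = [[10.1667, -1.2333],
 [-1.2333, 6.5667]]


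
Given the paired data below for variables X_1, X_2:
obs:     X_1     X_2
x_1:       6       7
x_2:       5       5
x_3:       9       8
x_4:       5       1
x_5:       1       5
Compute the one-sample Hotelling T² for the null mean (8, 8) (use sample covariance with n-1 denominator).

Step 1 — sample mean vector:
  mean(X_1) = (6 + 5 + 9 + 5 + 1) / 5 = 26/5 = 5.2
  mean(X_2) = (7 + 5 + 8 + 1 + 5) / 5 = 26/5 = 5.2
  x̄ = (5.2, 5.2),  deviation x̄ - mu_0 = (5.2, 5.2) - (8, 8) = (-2.8, -2.8).

Step 2 — sample covariance matrix, S[i,j] = (1/(n-1)) · Σ_k (x_{k,i} - mean_i) · (x_{k,j} - mean_j), divisor n-1 = 4:
  S[X_1,X_1] = ((0.8)·(0.8) + (-0.2)·(-0.2) + (3.8)·(3.8) + (-0.2)·(-0.2) + (-4.2)·(-4.2)) / 4 = 32.8/4 = 8.2
  S[X_1,X_2] = ((0.8)·(1.8) + (-0.2)·(-0.2) + (3.8)·(2.8) + (-0.2)·(-4.2) + (-4.2)·(-0.2)) / 4 = 13.8/4 = 3.45
  S[X_2,X_2] = ((1.8)·(1.8) + (-0.2)·(-0.2) + (2.8)·(2.8) + (-4.2)·(-4.2) + (-0.2)·(-0.2)) / 4 = 28.8/4 = 7.2
  S = [[8.2, 3.45],
 [3.45, 7.2]].

Step 3 — invert S. det(S) = 8.2·7.2 - (3.45)² = 47.1375.
  S^{-1} = (1/det) · [[d, -b], [-b, a]] = [[0.1527, -0.0732],
 [-0.0732, 0.174]].

Step 4 — quadratic form (x̄ - mu_0)^T · S^{-1} · (x̄ - mu_0):
  S^{-1} · (x̄ - mu_0) = (-0.2228, -0.2822),
  (x̄ - mu_0)^T · [...] = (-2.8)·(-0.2228) + (-2.8)·(-0.2822) = 1.4137.

Step 5 — scale by n: T² = 5 · 1.4137 = 7.0687.

T² ≈ 7.0687


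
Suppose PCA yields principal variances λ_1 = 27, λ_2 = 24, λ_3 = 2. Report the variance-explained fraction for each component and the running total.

Step 1 — total variance = trace(Sigma) = Σ λ_i = 27 + 24 + 2 = 53.

Step 2 — fraction explained by component i = λ_i / Σ λ:
  PC1: 27/53 = 0.5094
  PC2: 24/53 = 0.4528
  PC3: 2/53 = 0.0377

Step 3 — cumulative fraction after k components = (λ_1 + ... + λ_k) / Σ λ:
  k = 1: 27/53 = 0.5094
  k = 2: (27 + 24)/53 = 51/53 = 0.9623
  k = 3: (27 + 24 + 2)/53 = 53/53 = 1

Summary (fraction, with percent):

explained: PC1 0.5094 (50.94%), PC2 0.4528 (45.28%), PC3 0.0377 (3.77%);  cumulative: 0.5094, 0.9623, 1


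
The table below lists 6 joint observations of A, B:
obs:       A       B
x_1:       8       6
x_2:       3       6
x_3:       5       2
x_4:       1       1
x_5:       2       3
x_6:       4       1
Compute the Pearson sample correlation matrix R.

Step 1 — column means:
  mean(A) = (8 + 3 + 5 + 1 + 2 + 4) / 6 = 23/6 = 3.8333
  mean(B) = (6 + 6 + 2 + 1 + 3 + 1) / 6 = 19/6 = 3.1667

Step 2 — sample variances and covariances s[i,j] = (1/(n-1)) · Σ_k (x_{k,i} - mean_i) · (x_{k,j} - mean_j), with n-1 = 5:
  s[A,A] = ((4.1667)·(4.1667) + (-0.8333)·(-0.8333) + (1.1667)·(1.1667) + (-2.8333)·(-2.8333) + (-1.8333)·(-1.8333) + (0.1667)·(0.1667)) / 5 = 30.8333/5 = 6.1667
  s[A,B] = ((4.1667)·(2.8333) + (-0.8333)·(2.8333) + (1.1667)·(-1.1667) + (-2.8333)·(-2.1667) + (-1.8333)·(-0.1667) + (0.1667)·(-2.1667)) / 5 = 14.1667/5 = 2.8333
  s[B,B] = ((2.8333)·(2.8333) + (2.8333)·(2.8333) + (-1.1667)·(-1.1667) + (-2.1667)·(-2.1667) + (-0.1667)·(-0.1667) + (-2.1667)·(-2.1667)) / 5 = 26.8333/5 = 5.3667
  Sample standard deviations s_i = √(s[i,i]):
  s(A) = √(6.1667) = 2.4833
  s(B) = √(5.3667) = 2.3166

Step 3 — r_{ij} = s_{ij} / (s_i · s_j):
  r[A,A] = 1 (diagonal).
  r[A,B] = 2.8333 / (2.4833 · 2.3166) = 2.8333 / 5.7528 = 0.4925
  r[B,B] = 1 (diagonal).

R is symmetric with unit diagonal. Assembling:

R = [[1, 0.4925],
 [0.4925, 1]]


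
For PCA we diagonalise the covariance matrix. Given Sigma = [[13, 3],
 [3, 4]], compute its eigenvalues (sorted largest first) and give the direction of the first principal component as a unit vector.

Step 1 — characteristic polynomial of 2×2 Sigma:
  det(Sigma - λI) = λ² - trace · λ + det = 0.
  trace = 13 + 4 = 17, det = 13·4 - (3)² = 43.
Step 2 — discriminant:
  Δ = trace² - 4·det = 289 - 172 = 117.
Step 3 — eigenvalues:
  λ = (trace ± √Δ)/2 = (17 ± 10.8167)/2,
  λ_1 = 13.9083,  λ_2 = 3.0917.

Step 4 — unit eigenvector for λ_1: solve (Sigma - λ_1 I)v = 0. First row:
  (13 - 13.9083)·v_x + (3)·v_y = 0, i.e. (-0.9083)·v_x + (3)·v_y = 0,
  so v ∝ (b, λ_1 - a) = (3, 0.9083) = u.
  ||u|| = √((3)² + (0.9083)²) = √(9.8251) ≈ 3.1345,
  v_1 = u/||u|| ≈ (0.9571, 0.2898) (||v_1|| = 1).

λ_1 = 13.9083,  λ_2 = 3.0917;  v_1 ≈ (0.9571, 0.2898)


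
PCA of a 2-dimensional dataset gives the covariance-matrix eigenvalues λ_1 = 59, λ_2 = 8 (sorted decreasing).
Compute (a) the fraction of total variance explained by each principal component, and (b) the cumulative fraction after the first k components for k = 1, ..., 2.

Step 1 — total variance = trace(Sigma) = Σ λ_i = 59 + 8 = 67.

Step 2 — fraction explained by component i = λ_i / Σ λ:
  PC1: 59/67 = 0.8806
  PC2: 8/67 = 0.1194

Step 3 — cumulative fraction after k components = (λ_1 + ... + λ_k) / Σ λ:
  k = 1: 59/67 = 0.8806
  k = 2: (59 + 8)/67 = 67/67 = 1

Summary (fraction, with percent):

explained: PC1 0.8806 (88.06%), PC2 0.1194 (11.94%);  cumulative: 0.8806, 1


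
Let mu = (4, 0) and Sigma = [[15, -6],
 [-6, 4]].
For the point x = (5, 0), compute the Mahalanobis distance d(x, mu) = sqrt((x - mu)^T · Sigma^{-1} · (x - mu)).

Step 1 — centre the observation: (x - mu) = (1, 0).

Step 2 — invert Sigma. det(Sigma) = 15·4 - (-6)² = 24.
  Sigma^{-1} = (1/det) · [[d, -b], [-b, a]] = [[0.1667, 0.25],
 [0.25, 0.625]].

Step 3 — form the quadratic (x - mu)^T · Sigma^{-1} · (x - mu):
  Sigma^{-1} · (x - mu) = (0.1667, 0.25).
  (x - mu)^T · [Sigma^{-1} · (x - mu)] = (1)·(0.1667) + (0)·(0.25) = 0.1667.

Step 4 — take square root: d = √(0.1667) ≈ 0.4082.

d(x, mu) = √(0.1667) ≈ 0.4082


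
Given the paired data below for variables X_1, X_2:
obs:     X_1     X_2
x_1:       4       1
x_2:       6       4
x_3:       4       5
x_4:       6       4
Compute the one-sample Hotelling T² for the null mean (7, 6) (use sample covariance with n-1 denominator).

Step 1 — sample mean vector:
  mean(X_1) = (4 + 6 + 4 + 6) / 4 = 20/4 = 5
  mean(X_2) = (1 + 4 + 5 + 4) / 4 = 14/4 = 3.5
  x̄ = (5, 3.5),  deviation x̄ - mu_0 = (5, 3.5) - (7, 6) = (-2, -2.5).

Step 2 — sample covariance matrix, S[i,j] = (1/(n-1)) · Σ_k (x_{k,i} - mean_i) · (x_{k,j} - mean_j), divisor n-1 = 3:
  S[X_1,X_1] = ((-1)·(-1) + (1)·(1) + (-1)·(-1) + (1)·(1)) / 3 = 4/3 = 1.3333
  S[X_1,X_2] = ((-1)·(-2.5) + (1)·(0.5) + (-1)·(1.5) + (1)·(0.5)) / 3 = 2/3 = 0.6667
  S[X_2,X_2] = ((-2.5)·(-2.5) + (0.5)·(0.5) + (1.5)·(1.5) + (0.5)·(0.5)) / 3 = 9/3 = 3
  S = [[1.3333, 0.6667],
 [0.6667, 3]].

Step 3 — invert S. det(S) = 1.3333·3 - (0.6667)² = 3.5556.
  S^{-1} = (1/det) · [[d, -b], [-b, a]] = [[0.8438, -0.1875],
 [-0.1875, 0.375]].

Step 4 — quadratic form (x̄ - mu_0)^T · S^{-1} · (x̄ - mu_0):
  S^{-1} · (x̄ - mu_0) = (-1.2188, -0.5625),
  (x̄ - mu_0)^T · [...] = (-2)·(-1.2188) + (-2.5)·(-0.5625) = 3.8438.

Step 5 — scale by n: T² = 4 · 3.8438 = 15.375.

T² ≈ 15.375


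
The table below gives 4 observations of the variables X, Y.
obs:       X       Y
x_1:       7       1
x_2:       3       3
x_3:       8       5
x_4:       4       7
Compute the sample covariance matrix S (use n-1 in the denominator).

Step 1 — column means:
  mean(X) = (7 + 3 + 8 + 4) / 4 = 22/4 = 5.5
  mean(Y) = (1 + 3 + 5 + 7) / 4 = 16/4 = 4

Step 2 — sample covariance S[i,j] = (1/(n-1)) · Σ_k (x_{k,i} - mean_i) · (x_{k,j} - mean_j), with n-1 = 3.
  S[X,X] = ((1.5)·(1.5) + (-2.5)·(-2.5) + (2.5)·(2.5) + (-1.5)·(-1.5)) / 3 = 17/3 = 5.6667
  S[X,Y] = ((1.5)·(-3) + (-2.5)·(-1) + (2.5)·(1) + (-1.5)·(3)) / 3 = -4/3 = -1.3333
  S[Y,Y] = ((-3)·(-3) + (-1)·(-1) + (1)·(1) + (3)·(3)) / 3 = 20/3 = 6.6667

S is symmetric (S[j,i] = S[i,j]). Assembling:

S = [[5.6667, -1.3333],
 [-1.3333, 6.6667]]


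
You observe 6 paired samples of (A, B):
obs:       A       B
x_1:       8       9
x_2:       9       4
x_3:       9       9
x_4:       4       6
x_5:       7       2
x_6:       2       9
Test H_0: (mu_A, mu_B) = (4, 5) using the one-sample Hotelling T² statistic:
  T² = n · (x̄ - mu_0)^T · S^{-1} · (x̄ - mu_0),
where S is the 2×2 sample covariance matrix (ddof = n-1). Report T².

Step 1 — sample mean vector:
  mean(A) = (8 + 9 + 9 + 4 + 7 + 2) / 6 = 39/6 = 6.5
  mean(B) = (9 + 4 + 9 + 6 + 2 + 9) / 6 = 39/6 = 6.5
  x̄ = (6.5, 6.5),  deviation x̄ - mu_0 = (6.5, 6.5) - (4, 5) = (2.5, 1.5).

Step 2 — sample covariance matrix, S[i,j] = (1/(n-1)) · Σ_k (x_{k,i} - mean_i) · (x_{k,j} - mean_j), divisor n-1 = 5:
  S[A,A] = ((1.5)·(1.5) + (2.5)·(2.5) + (2.5)·(2.5) + (-2.5)·(-2.5) + (0.5)·(0.5) + (-4.5)·(-4.5)) / 5 = 41.5/5 = 8.3
  S[A,B] = ((1.5)·(2.5) + (2.5)·(-2.5) + (2.5)·(2.5) + (-2.5)·(-0.5) + (0.5)·(-4.5) + (-4.5)·(2.5)) / 5 = -8.5/5 = -1.7
  S[B,B] = ((2.5)·(2.5) + (-2.5)·(-2.5) + (2.5)·(2.5) + (-0.5)·(-0.5) + (-4.5)·(-4.5) + (2.5)·(2.5)) / 5 = 45.5/5 = 9.1
  S = [[8.3, -1.7],
 [-1.7, 9.1]].

Step 3 — invert S. det(S) = 8.3·9.1 - (-1.7)² = 72.64.
  S^{-1} = (1/det) · [[d, -b], [-b, a]] = [[0.1253, 0.0234],
 [0.0234, 0.1143]].

Step 4 — quadratic form (x̄ - mu_0)^T · S^{-1} · (x̄ - mu_0):
  S^{-1} · (x̄ - mu_0) = (0.3483, 0.2299),
  (x̄ - mu_0)^T · [...] = (2.5)·(0.3483) + (1.5)·(0.2299) = 1.2156.

Step 5 — scale by n: T² = 6 · 1.2156 = 7.2935.

T² ≈ 7.2935


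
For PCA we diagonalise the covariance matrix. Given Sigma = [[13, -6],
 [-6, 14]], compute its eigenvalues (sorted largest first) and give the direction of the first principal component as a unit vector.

Step 1 — characteristic polynomial of 2×2 Sigma:
  det(Sigma - λI) = λ² - trace · λ + det = 0.
  trace = 13 + 14 = 27, det = 13·14 - (-6)² = 146.
Step 2 — discriminant:
  Δ = trace² - 4·det = 729 - 584 = 145.
Step 3 — eigenvalues:
  λ = (trace ± √Δ)/2 = (27 ± 12.0416)/2,
  λ_1 = 19.5208,  λ_2 = 7.4792.

Step 4 — unit eigenvector for λ_1: solve (Sigma - λ_1 I)v = 0. First row:
  (13 - 19.5208)·v_x + (-6)·v_y = 0, i.e. (-6.5208)·v_x + (-6)·v_y = 0,
  so v ∝ (b, λ_1 - a) = (-6, 6.5208); multiply by -1 so the first entry is positive: u = (6, -6.5208).
  ||u|| = √((6)² + (-6.5208)²) = √(78.5208) ≈ 8.8612,
  v_1 = u/||u|| ≈ (0.6771, -0.7359) (||v_1|| = 1).

λ_1 = 19.5208,  λ_2 = 7.4792;  v_1 ≈ (0.6771, -0.7359)


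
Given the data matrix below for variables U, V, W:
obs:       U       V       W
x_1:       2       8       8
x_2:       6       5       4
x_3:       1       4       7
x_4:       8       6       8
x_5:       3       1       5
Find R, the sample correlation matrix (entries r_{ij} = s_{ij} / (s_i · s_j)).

Step 1 — column means:
  mean(U) = (2 + 6 + 1 + 8 + 3) / 5 = 20/5 = 4
  mean(V) = (8 + 5 + 4 + 6 + 1) / 5 = 24/5 = 4.8
  mean(W) = (8 + 4 + 7 + 8 + 5) / 5 = 32/5 = 6.4

Step 2 — sample variances and covariances s[i,j] = (1/(n-1)) · Σ_k (x_{k,i} - mean_i) · (x_{k,j} - mean_j), with n-1 = 4:
  s[U,U] = ((-2)·(-2) + (2)·(2) + (-3)·(-3) + (4)·(4) + (-1)·(-1)) / 4 = 34/4 = 8.5
  s[U,V] = ((-2)·(3.2) + (2)·(0.2) + (-3)·(-0.8) + (4)·(1.2) + (-1)·(-3.8)) / 4 = 5/4 = 1.25
  s[U,W] = ((-2)·(1.6) + (2)·(-2.4) + (-3)·(0.6) + (4)·(1.6) + (-1)·(-1.4)) / 4 = -2/4 = -0.5
  s[V,V] = ((3.2)·(3.2) + (0.2)·(0.2) + (-0.8)·(-0.8) + (1.2)·(1.2) + (-3.8)·(-3.8)) / 4 = 26.8/4 = 6.7
  s[V,W] = ((3.2)·(1.6) + (0.2)·(-2.4) + (-0.8)·(0.6) + (1.2)·(1.6) + (-3.8)·(-1.4)) / 4 = 11.4/4 = 2.85
  s[W,W] = ((1.6)·(1.6) + (-2.4)·(-2.4) + (0.6)·(0.6) + (1.6)·(1.6) + (-1.4)·(-1.4)) / 4 = 13.2/4 = 3.3
  Sample standard deviations s_i = √(s[i,i]):
  s(U) = √(8.5) = 2.9155
  s(V) = √(6.7) = 2.5884
  s(W) = √(3.3) = 1.8166

Step 3 — r_{ij} = s_{ij} / (s_i · s_j):
  r[U,U] = 1 (diagonal).
  r[U,V] = 1.25 / (2.9155 · 2.5884) = 1.25 / 7.5465 = 0.1656
  r[U,W] = -0.5 / (2.9155 · 1.8166) = -0.5 / 5.2962 = -0.0944
  r[V,V] = 1 (diagonal).
  r[V,W] = 2.85 / (2.5884 · 1.8166) = 2.85 / 4.7021 = 0.6061
  r[W,W] = 1 (diagonal).

R is symmetric with unit diagonal. Assembling:

R = [[1, 0.1656, -0.0944],
 [0.1656, 1, 0.6061],
 [-0.0944, 0.6061, 1]]


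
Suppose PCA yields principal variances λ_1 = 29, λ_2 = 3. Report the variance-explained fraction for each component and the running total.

Step 1 — total variance = trace(Sigma) = Σ λ_i = 29 + 3 = 32.

Step 2 — fraction explained by component i = λ_i / Σ λ:
  PC1: 29/32 = 0.9062
  PC2: 3/32 = 0.0938

Step 3 — cumulative fraction after k components = (λ_1 + ... + λ_k) / Σ λ:
  k = 1: 29/32 = 0.9062
  k = 2: (29 + 3)/32 = 32/32 = 1

Summary (fraction, with percent):

explained: PC1 0.9062 (90.62%), PC2 0.0938 (9.38%);  cumulative: 0.9062, 1


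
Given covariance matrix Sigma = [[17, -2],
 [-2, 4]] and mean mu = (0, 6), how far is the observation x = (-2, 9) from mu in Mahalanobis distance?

Step 1 — centre the observation: (x - mu) = (-2, 3).

Step 2 — invert Sigma. det(Sigma) = 17·4 - (-2)² = 64.
  Sigma^{-1} = (1/det) · [[d, -b], [-b, a]] = [[0.0625, 0.0312],
 [0.0312, 0.2656]].

Step 3 — form the quadratic (x - mu)^T · Sigma^{-1} · (x - mu):
  Sigma^{-1} · (x - mu) = (-0.0312, 0.7344).
  (x - mu)^T · [Sigma^{-1} · (x - mu)] = (-2)·(-0.0312) + (3)·(0.7344) = 2.2656.

Step 4 — take square root: d = √(2.2656) ≈ 1.5052.

d(x, mu) = √(2.2656) ≈ 1.5052


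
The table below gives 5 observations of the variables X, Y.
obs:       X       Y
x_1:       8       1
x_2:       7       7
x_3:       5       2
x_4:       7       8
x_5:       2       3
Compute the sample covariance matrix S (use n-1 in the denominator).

Step 1 — column means:
  mean(X) = (8 + 7 + 5 + 7 + 2) / 5 = 29/5 = 5.8
  mean(Y) = (1 + 7 + 2 + 8 + 3) / 5 = 21/5 = 4.2

Step 2 — sample covariance S[i,j] = (1/(n-1)) · Σ_k (x_{k,i} - mean_i) · (x_{k,j} - mean_j), with n-1 = 4.
  S[X,X] = ((2.2)·(2.2) + (1.2)·(1.2) + (-0.8)·(-0.8) + (1.2)·(1.2) + (-3.8)·(-3.8)) / 4 = 22.8/4 = 5.7
  S[X,Y] = ((2.2)·(-3.2) + (1.2)·(2.8) + (-0.8)·(-2.2) + (1.2)·(3.8) + (-3.8)·(-1.2)) / 4 = 7.2/4 = 1.8
  S[Y,Y] = ((-3.2)·(-3.2) + (2.8)·(2.8) + (-2.2)·(-2.2) + (3.8)·(3.8) + (-1.2)·(-1.2)) / 4 = 38.8/4 = 9.7

S is symmetric (S[j,i] = S[i,j]). Assembling:

S = [[5.7, 1.8],
 [1.8, 9.7]]


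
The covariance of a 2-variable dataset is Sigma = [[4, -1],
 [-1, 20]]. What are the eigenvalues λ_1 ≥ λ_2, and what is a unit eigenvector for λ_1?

Step 1 — characteristic polynomial of 2×2 Sigma:
  det(Sigma - λI) = λ² - trace · λ + det = 0.
  trace = 4 + 20 = 24, det = 4·20 - (-1)² = 79.
Step 2 — discriminant:
  Δ = trace² - 4·det = 576 - 316 = 260.
Step 3 — eigenvalues:
  λ = (trace ± √Δ)/2 = (24 ± 16.1245)/2,
  λ_1 = 20.0623,  λ_2 = 3.9377.

Step 4 — unit eigenvector for λ_1: solve (Sigma - λ_1 I)v = 0. First row:
  (4 - 20.0623)·v_x + (-1)·v_y = 0, i.e. (-16.0623)·v_x + (-1)·v_y = 0,
  so v ∝ (b, λ_1 - a) = (-1, 16.0623); multiply by -1 so the first entry is positive: u = (1, -16.0623).
  ||u|| = √((1)² + (-16.0623)²) = √(258.9961) ≈ 16.0934,
  v_1 = u/||u|| ≈ (0.0621, -0.9981) (||v_1|| = 1).

λ_1 = 20.0623,  λ_2 = 3.9377;  v_1 ≈ (0.0621, -0.9981)


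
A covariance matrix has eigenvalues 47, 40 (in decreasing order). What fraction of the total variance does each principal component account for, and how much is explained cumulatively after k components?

Step 1 — total variance = trace(Sigma) = Σ λ_i = 47 + 40 = 87.

Step 2 — fraction explained by component i = λ_i / Σ λ:
  PC1: 47/87 = 0.5402
  PC2: 40/87 = 0.4598

Step 3 — cumulative fraction after k components = (λ_1 + ... + λ_k) / Σ λ:
  k = 1: 47/87 = 0.5402
  k = 2: (47 + 40)/87 = 87/87 = 1

Summary (fraction, with percent):

explained: PC1 0.5402 (54.02%), PC2 0.4598 (45.98%);  cumulative: 0.5402, 1


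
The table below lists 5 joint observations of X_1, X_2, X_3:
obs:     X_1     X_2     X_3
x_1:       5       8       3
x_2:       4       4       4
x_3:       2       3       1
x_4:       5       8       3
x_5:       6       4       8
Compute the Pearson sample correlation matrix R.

Step 1 — column means:
  mean(X_1) = (5 + 4 + 2 + 5 + 6) / 5 = 22/5 = 4.4
  mean(X_2) = (8 + 4 + 3 + 8 + 4) / 5 = 27/5 = 5.4
  mean(X_3) = (3 + 4 + 1 + 3 + 8) / 5 = 19/5 = 3.8

Step 2 — sample variances and covariances s[i,j] = (1/(n-1)) · Σ_k (x_{k,i} - mean_i) · (x_{k,j} - mean_j), with n-1 = 4:
  s[X_1,X_1] = ((0.6)·(0.6) + (-0.4)·(-0.4) + (-2.4)·(-2.4) + (0.6)·(0.6) + (1.6)·(1.6)) / 4 = 9.2/4 = 2.3
  s[X_1,X_2] = ((0.6)·(2.6) + (-0.4)·(-1.4) + (-2.4)·(-2.4) + (0.6)·(2.6) + (1.6)·(-1.4)) / 4 = 7.2/4 = 1.8
  s[X_1,X_3] = ((0.6)·(-0.8) + (-0.4)·(0.2) + (-2.4)·(-2.8) + (0.6)·(-0.8) + (1.6)·(4.2)) / 4 = 12.4/4 = 3.1
  s[X_2,X_2] = ((2.6)·(2.6) + (-1.4)·(-1.4) + (-2.4)·(-2.4) + (2.6)·(2.6) + (-1.4)·(-1.4)) / 4 = 23.2/4 = 5.8
  s[X_2,X_3] = ((2.6)·(-0.8) + (-1.4)·(0.2) + (-2.4)·(-2.8) + (2.6)·(-0.8) + (-1.4)·(4.2)) / 4 = -3.6/4 = -0.9
  s[X_3,X_3] = ((-0.8)·(-0.8) + (0.2)·(0.2) + (-2.8)·(-2.8) + (-0.8)·(-0.8) + (4.2)·(4.2)) / 4 = 26.8/4 = 6.7
  Sample standard deviations s_i = √(s[i,i]):
  s(X_1) = √(2.3) = 1.5166
  s(X_2) = √(5.8) = 2.4083
  s(X_3) = √(6.7) = 2.5884

Step 3 — r_{ij} = s_{ij} / (s_i · s_j):
  r[X_1,X_1] = 1 (diagonal).
  r[X_1,X_2] = 1.8 / (1.5166 · 2.4083) = 1.8 / 3.6524 = 0.4928
  r[X_1,X_3] = 3.1 / (1.5166 · 2.5884) = 3.1 / 3.9256 = 0.7897
  r[X_2,X_2] = 1 (diagonal).
  r[X_2,X_3] = -0.9 / (2.4083 · 2.5884) = -0.9 / 6.2338 = -0.1444
  r[X_3,X_3] = 1 (diagonal).

R is symmetric with unit diagonal. Assembling:

R = [[1, 0.4928, 0.7897],
 [0.4928, 1, -0.1444],
 [0.7897, -0.1444, 1]]


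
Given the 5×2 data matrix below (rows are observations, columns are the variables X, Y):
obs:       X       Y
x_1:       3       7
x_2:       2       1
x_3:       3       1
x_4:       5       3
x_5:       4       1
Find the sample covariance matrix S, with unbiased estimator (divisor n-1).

Step 1 — column means:
  mean(X) = (3 + 2 + 3 + 5 + 4) / 5 = 17/5 = 3.4
  mean(Y) = (7 + 1 + 1 + 3 + 1) / 5 = 13/5 = 2.6

Step 2 — sample covariance S[i,j] = (1/(n-1)) · Σ_k (x_{k,i} - mean_i) · (x_{k,j} - mean_j), with n-1 = 4.
  S[X,X] = ((-0.4)·(-0.4) + (-1.4)·(-1.4) + (-0.4)·(-0.4) + (1.6)·(1.6) + (0.6)·(0.6)) / 4 = 5.2/4 = 1.3
  S[X,Y] = ((-0.4)·(4.4) + (-1.4)·(-1.6) + (-0.4)·(-1.6) + (1.6)·(0.4) + (0.6)·(-1.6)) / 4 = 0.8/4 = 0.2
  S[Y,Y] = ((4.4)·(4.4) + (-1.6)·(-1.6) + (-1.6)·(-1.6) + (0.4)·(0.4) + (-1.6)·(-1.6)) / 4 = 27.2/4 = 6.8

S is symmetric (S[j,i] = S[i,j]). Assembling:

S = [[1.3, 0.2],
 [0.2, 6.8]]


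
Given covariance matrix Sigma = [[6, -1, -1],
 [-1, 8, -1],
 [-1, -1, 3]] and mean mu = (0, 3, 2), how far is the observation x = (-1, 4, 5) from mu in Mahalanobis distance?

Step 1 — centre the observation: (x - mu) = (-1, 1, 3).

Step 2 — invert Sigma (cofactor / det for 3×3, or solve directly):
  Sigma^{-1} = [[0.184, 0.032, 0.072],
 [0.032, 0.136, 0.056],
 [0.072, 0.056, 0.376]].

Step 3 — form the quadratic (x - mu)^T · Sigma^{-1} · (x - mu):
  Sigma^{-1} · (x - mu) = (0.064, 0.272, 1.112).
  (x - mu)^T · [Sigma^{-1} · (x - mu)] = (-1)·(0.064) + (1)·(0.272) + (3)·(1.112) = 3.544.

Step 4 — take square root: d = √(3.544) ≈ 1.8826.

d(x, mu) = √(3.544) ≈ 1.8826


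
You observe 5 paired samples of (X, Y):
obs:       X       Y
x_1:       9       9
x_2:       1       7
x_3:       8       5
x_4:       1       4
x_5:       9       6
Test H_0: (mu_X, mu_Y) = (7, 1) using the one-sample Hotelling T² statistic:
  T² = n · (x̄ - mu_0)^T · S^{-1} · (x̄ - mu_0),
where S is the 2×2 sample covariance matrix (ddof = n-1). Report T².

Step 1 — sample mean vector:
  mean(X) = (9 + 1 + 8 + 1 + 9) / 5 = 28/5 = 5.6
  mean(Y) = (9 + 7 + 5 + 4 + 6) / 5 = 31/5 = 6.2
  x̄ = (5.6, 6.2),  deviation x̄ - mu_0 = (5.6, 6.2) - (7, 1) = (-1.4, 5.2).

Step 2 — sample covariance matrix, S[i,j] = (1/(n-1)) · Σ_k (x_{k,i} - mean_i) · (x_{k,j} - mean_j), divisor n-1 = 4:
  S[X,X] = ((3.4)·(3.4) + (-4.6)·(-4.6) + (2.4)·(2.4) + (-4.6)·(-4.6) + (3.4)·(3.4)) / 4 = 71.2/4 = 17.8
  S[X,Y] = ((3.4)·(2.8) + (-4.6)·(0.8) + (2.4)·(-1.2) + (-4.6)·(-2.2) + (3.4)·(-0.2)) / 4 = 12.4/4 = 3.1
  S[Y,Y] = ((2.8)·(2.8) + (0.8)·(0.8) + (-1.2)·(-1.2) + (-2.2)·(-2.2) + (-0.2)·(-0.2)) / 4 = 14.8/4 = 3.7
  S = [[17.8, 3.1],
 [3.1, 3.7]].

Step 3 — invert S. det(S) = 17.8·3.7 - (3.1)² = 56.25.
  S^{-1} = (1/det) · [[d, -b], [-b, a]] = [[0.0658, -0.0551],
 [-0.0551, 0.3164]].

Step 4 — quadratic form (x̄ - mu_0)^T · S^{-1} · (x̄ - mu_0):
  S^{-1} · (x̄ - mu_0) = (-0.3787, 1.7227),
  (x̄ - mu_0)^T · [...] = (-1.4)·(-0.3787) + (5.2)·(1.7227) = 9.488.

Step 5 — scale by n: T² = 5 · 9.488 = 47.44.

T² ≈ 47.44


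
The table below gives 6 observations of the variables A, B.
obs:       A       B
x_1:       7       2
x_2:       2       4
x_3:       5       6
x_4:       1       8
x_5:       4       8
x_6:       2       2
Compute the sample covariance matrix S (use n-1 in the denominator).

Step 1 — column means:
  mean(A) = (7 + 2 + 5 + 1 + 4 + 2) / 6 = 21/6 = 3.5
  mean(B) = (2 + 4 + 6 + 8 + 8 + 2) / 6 = 30/6 = 5

Step 2 — sample covariance S[i,j] = (1/(n-1)) · Σ_k (x_{k,i} - mean_i) · (x_{k,j} - mean_j), with n-1 = 5.
  S[A,A] = ((3.5)·(3.5) + (-1.5)·(-1.5) + (1.5)·(1.5) + (-2.5)·(-2.5) + (0.5)·(0.5) + (-1.5)·(-1.5)) / 5 = 25.5/5 = 5.1
  S[A,B] = ((3.5)·(-3) + (-1.5)·(-1) + (1.5)·(1) + (-2.5)·(3) + (0.5)·(3) + (-1.5)·(-3)) / 5 = -9/5 = -1.8
  S[B,B] = ((-3)·(-3) + (-1)·(-1) + (1)·(1) + (3)·(3) + (3)·(3) + (-3)·(-3)) / 5 = 38/5 = 7.6

S is symmetric (S[j,i] = S[i,j]). Assembling:

S = [[5.1, -1.8],
 [-1.8, 7.6]]


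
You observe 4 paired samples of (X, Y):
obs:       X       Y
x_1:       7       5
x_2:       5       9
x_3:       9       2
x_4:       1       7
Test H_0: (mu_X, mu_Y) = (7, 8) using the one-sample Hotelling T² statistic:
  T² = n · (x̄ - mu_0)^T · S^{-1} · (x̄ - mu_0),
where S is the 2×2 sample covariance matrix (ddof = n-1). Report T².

Step 1 — sample mean vector:
  mean(X) = (7 + 5 + 9 + 1) / 4 = 22/4 = 5.5
  mean(Y) = (5 + 9 + 2 + 7) / 4 = 23/4 = 5.75
  x̄ = (5.5, 5.75),  deviation x̄ - mu_0 = (5.5, 5.75) - (7, 8) = (-1.5, -2.25).

Step 2 — sample covariance matrix, S[i,j] = (1/(n-1)) · Σ_k (x_{k,i} - mean_i) · (x_{k,j} - mean_j), divisor n-1 = 3:
  S[X,X] = ((1.5)·(1.5) + (-0.5)·(-0.5) + (3.5)·(3.5) + (-4.5)·(-4.5)) / 3 = 35/3 = 11.6667
  S[X,Y] = ((1.5)·(-0.75) + (-0.5)·(3.25) + (3.5)·(-3.75) + (-4.5)·(1.25)) / 3 = -21.5/3 = -7.1667
  S[Y,Y] = ((-0.75)·(-0.75) + (3.25)·(3.25) + (-3.75)·(-3.75) + (1.25)·(1.25)) / 3 = 26.75/3 = 8.9167
  S = [[11.6667, -7.1667],
 [-7.1667, 8.9167]].

Step 3 — invert S. det(S) = 11.6667·8.9167 - (-7.1667)² = 52.6667.
  S^{-1} = (1/det) · [[d, -b], [-b, a]] = [[0.1693, 0.1361],
 [0.1361, 0.2215]].

Step 4 — quadratic form (x̄ - mu_0)^T · S^{-1} · (x̄ - mu_0):
  S^{-1} · (x̄ - mu_0) = (-0.5601, -0.7025),
  (x̄ - mu_0)^T · [...] = (-1.5)·(-0.5601) + (-2.25)·(-0.7025) = 2.4209.

Step 5 — scale by n: T² = 4 · 2.4209 = 9.6835.

T² ≈ 9.6835


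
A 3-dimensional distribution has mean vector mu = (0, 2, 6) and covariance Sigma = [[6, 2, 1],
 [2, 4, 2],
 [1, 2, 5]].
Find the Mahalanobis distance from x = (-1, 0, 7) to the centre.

Step 1 — centre the observation: (x - mu) = (-1, -2, 1).

Step 2 — invert Sigma (cofactor / det for 3×3, or solve directly):
  Sigma^{-1} = [[0.2, -0.1, 0],
 [-0.1, 0.3625, -0.125],
 [0, -0.125, 0.25]].

Step 3 — form the quadratic (x - mu)^T · Sigma^{-1} · (x - mu):
  Sigma^{-1} · (x - mu) = (0, -0.75, 0.5).
  (x - mu)^T · [Sigma^{-1} · (x - mu)] = (-1)·(0) + (-2)·(-0.75) + (1)·(0.5) = 2.

Step 4 — take square root: d = √(2) ≈ 1.4142.

d(x, mu) = √(2) ≈ 1.4142


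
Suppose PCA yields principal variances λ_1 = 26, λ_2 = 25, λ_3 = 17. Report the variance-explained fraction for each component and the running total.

Step 1 — total variance = trace(Sigma) = Σ λ_i = 26 + 25 + 17 = 68.

Step 2 — fraction explained by component i = λ_i / Σ λ:
  PC1: 26/68 = 0.3824
  PC2: 25/68 = 0.3676
  PC3: 17/68 = 0.25

Step 3 — cumulative fraction after k components = (λ_1 + ... + λ_k) / Σ λ:
  k = 1: 26/68 = 0.3824
  k = 2: (26 + 25)/68 = 51/68 = 0.75
  k = 3: (26 + 25 + 17)/68 = 68/68 = 1

Summary (fraction, with percent):

explained: PC1 0.3824 (38.24%), PC2 0.3676 (36.76%), PC3 0.25 (25%);  cumulative: 0.3824, 0.75, 1


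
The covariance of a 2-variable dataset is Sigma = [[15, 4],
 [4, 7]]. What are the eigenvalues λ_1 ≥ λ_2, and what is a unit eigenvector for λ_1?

Step 1 — characteristic polynomial of 2×2 Sigma:
  det(Sigma - λI) = λ² - trace · λ + det = 0.
  trace = 15 + 7 = 22, det = 15·7 - (4)² = 89.
Step 2 — discriminant:
  Δ = trace² - 4·det = 484 - 356 = 128.
Step 3 — eigenvalues:
  λ = (trace ± √Δ)/2 = (22 ± 11.3137)/2,
  λ_1 = 16.6569,  λ_2 = 5.3431.

Step 4 — unit eigenvector for λ_1: solve (Sigma - λ_1 I)v = 0. First row:
  (15 - 16.6569)·v_x + (4)·v_y = 0, i.e. (-1.6569)·v_x + (4)·v_y = 0,
  so v ∝ (b, λ_1 - a) = (4, 1.6569) = u.
  ||u|| = √((4)² + (1.6569)²) = √(18.7452) ≈ 4.3296,
  v_1 = u/||u|| ≈ (0.9239, 0.3827) (||v_1|| = 1).

λ_1 = 16.6569,  λ_2 = 5.3431;  v_1 ≈ (0.9239, 0.3827)
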